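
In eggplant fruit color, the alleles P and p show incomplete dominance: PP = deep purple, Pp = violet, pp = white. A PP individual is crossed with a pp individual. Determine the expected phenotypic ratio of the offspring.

Punnett square for PP × pp:
Offspring genotypes: 4 Pp
Phenotype counts: 4 violet
Ratio: all violet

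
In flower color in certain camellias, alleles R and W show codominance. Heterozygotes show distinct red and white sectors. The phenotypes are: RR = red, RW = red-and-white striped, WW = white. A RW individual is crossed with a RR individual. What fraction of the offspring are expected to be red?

Punnett square for RW × RR:
Offspring genotypes: 2 RR, 2 RW
Phenotype counts: 2 red, 2 red-and-white striped
red: 2 out of 4
Probability: 2/4 = 1/2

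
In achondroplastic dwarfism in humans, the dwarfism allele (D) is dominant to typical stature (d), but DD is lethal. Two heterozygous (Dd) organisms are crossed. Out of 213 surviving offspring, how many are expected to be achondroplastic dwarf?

Cross: Dd × Dd
Punnett square offspring (before lethality): 1 DD, 2 Dd, 1 dd
The DD genotype is lethal (embryos die); surviving offspring: 2 Dd, 1 dd
achondroplastic dwarf: 2 out of 3 → fraction 2/3
Expected count = 2/3 × 213 = 142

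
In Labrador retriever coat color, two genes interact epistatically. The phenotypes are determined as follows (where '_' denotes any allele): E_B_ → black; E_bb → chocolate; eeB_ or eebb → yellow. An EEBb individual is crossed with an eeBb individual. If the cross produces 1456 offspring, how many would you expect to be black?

Cross: EEBb × eeBb — consider each gene separately:
E gene: EE × ee → 4 Ee → 4 E_ (out of 4)
B gene: Bb × Bb → 1 BB, 2 Bb, 1 bb → 3 B_ : 1 bb (out of 4)
Genotype classes (out of 4 × 4 = 16): E_B_ = 4×3 = 12; E_bb = 4×1 = 4
Apply the phenotype rules: E_B_ (12) → black; E_bb (4) → chocolate
Phenotype counts (out of 16): 12 black, 4 chocolate
black: 12 out of 16 → fraction 3/4
Expected count = 3/4 × 1456 = 1092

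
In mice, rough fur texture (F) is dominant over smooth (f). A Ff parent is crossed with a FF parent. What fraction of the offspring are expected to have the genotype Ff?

Punnett square for Ff × FF:
Offspring genotypes: 2 FF, 2 Ff
Total offspring: 4
Count with target: 2
Probability: 2/4 = 1/2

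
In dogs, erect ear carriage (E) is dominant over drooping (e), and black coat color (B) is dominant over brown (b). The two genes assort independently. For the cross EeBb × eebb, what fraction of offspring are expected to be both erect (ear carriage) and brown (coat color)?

Dihybrid cross EeBb × eebb — consider each gene separately:
ear carriage: Ee × ee → 2 Ee, 2 ee → 2 E_ : 2 ee (out of 4)
coat color: Bb × bb → 2 Bb, 2 bb → 2 B_ : 2 bb (out of 4)
Looking for: erect (E_) and brown (bb)
P(erect) = 2/4, P(brown) = 2/4
P(both) = 2/4 × 2/4 = 4/16 = 1/4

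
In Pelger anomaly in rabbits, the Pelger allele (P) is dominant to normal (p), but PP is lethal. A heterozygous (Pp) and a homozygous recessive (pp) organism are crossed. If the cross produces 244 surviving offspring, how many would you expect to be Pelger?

Cross: Pp × pp
Punnett square offspring (before lethality): 2 Pp, 2 pp
No PP offspring are produced in this cross.
Pelger: 2 out of 4 → fraction 1/2
Expected count = 1/2 × 244 = 122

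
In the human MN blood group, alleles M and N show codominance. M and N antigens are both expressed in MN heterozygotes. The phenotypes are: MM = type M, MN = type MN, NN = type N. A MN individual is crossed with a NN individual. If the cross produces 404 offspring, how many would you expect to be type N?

Punnett square for MN × NN:
Offspring genotypes: 2 MN, 2 NN
Phenotype counts: 2 type MN, 2 type N
type N: 2 out of 4 → fraction 1/2
Expected count = 1/2 × 404 = 202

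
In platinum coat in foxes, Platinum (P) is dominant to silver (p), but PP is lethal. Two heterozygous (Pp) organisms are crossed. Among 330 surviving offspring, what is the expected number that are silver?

Cross: Pp × Pp
Punnett square offspring (before lethality): 1 PP, 2 Pp, 1 pp
The PP genotype is lethal (embryos die); surviving offspring: 2 Pp, 1 pp
silver: 1 out of 3 → fraction 1/3
Expected count = 1/3 × 330 = 110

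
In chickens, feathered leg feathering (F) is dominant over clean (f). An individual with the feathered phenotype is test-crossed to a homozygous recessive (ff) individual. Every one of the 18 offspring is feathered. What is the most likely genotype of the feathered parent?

Test cross: ? × ff
All offspring are feathered.
If the unknown parent were heterozygous (Ff), about half of 18 offspring would be clean; none are. The unknown parent is most likely homozygous dominant (FF).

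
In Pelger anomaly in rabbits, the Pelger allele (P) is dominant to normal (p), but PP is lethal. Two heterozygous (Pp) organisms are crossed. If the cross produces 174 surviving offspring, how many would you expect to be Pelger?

Cross: Pp × Pp
Punnett square offspring (before lethality): 1 PP, 2 Pp, 1 pp
The PP genotype is lethal (embryos die); surviving offspring: 2 Pp, 1 pp
Pelger: 2 out of 3 → fraction 2/3
Expected count = 2/3 × 174 = 116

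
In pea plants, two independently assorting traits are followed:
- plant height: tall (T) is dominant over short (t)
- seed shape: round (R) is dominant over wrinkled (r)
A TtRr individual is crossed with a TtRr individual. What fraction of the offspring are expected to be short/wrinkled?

Dihybrid cross TtRr × TtRr — consider each gene separately:
plant height: Tt × Tt → 1 TT, 2 Tt, 1 tt → 3 T_ : 1 tt (out of 4)
seed shape: Rr × Rr → 1 RR, 2 Rr, 1 rr → 3 R_ : 1 rr (out of 4)
Combine (counts out of 4 × 4 = 16): tall/round (T_R_) = 3×3 = 9; tall/wrinkled (T_rr) = 3×1 = 3; short/round (ttR_) = 1×3 = 3; short/wrinkled (ttrr) = 1×1 = 1
Phenotype counts (out of 16): 9 tall/round, 3 tall/wrinkled, 3 short/round, 1 short/wrinkled
short/wrinkled: 1 out of 16
Probability: 1/16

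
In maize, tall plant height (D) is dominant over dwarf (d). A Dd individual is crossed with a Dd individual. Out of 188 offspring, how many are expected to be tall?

Punnett square for Dd × Dd:
Offspring genotypes: 1 DD, 2 Dd, 1 dd
tall: 3, dwarf: 1
tall: 3 out of 4 → fraction 3/4
Expected count = 3/4 × 188 = 141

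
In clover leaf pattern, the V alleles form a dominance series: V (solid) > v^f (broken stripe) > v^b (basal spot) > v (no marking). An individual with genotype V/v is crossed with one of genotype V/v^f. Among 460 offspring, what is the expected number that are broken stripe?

Cross: V/v × V/v^f
Allele dominance: V > v^f > v^b > v
Offspring genotypes: 1 V/V, 1 V/v^f, 1 V/v, 1 v^f/v
Phenotype counts: 3 solid, 1 broken stripe
broken stripe: 1 out of 4 → fraction 1/4
Expected count = 1/4 × 460 = 115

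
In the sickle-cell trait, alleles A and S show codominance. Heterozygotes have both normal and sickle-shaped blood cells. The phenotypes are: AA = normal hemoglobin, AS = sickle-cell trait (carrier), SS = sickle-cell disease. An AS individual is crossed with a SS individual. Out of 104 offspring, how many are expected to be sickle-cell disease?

Punnett square for AS × SS:
Offspring genotypes: 2 AS, 2 SS
Phenotype counts: 2 sickle-cell trait (carrier), 2 sickle-cell disease
sickle-cell disease: 2 out of 4 → fraction 1/2
Expected count = 1/2 × 104 = 52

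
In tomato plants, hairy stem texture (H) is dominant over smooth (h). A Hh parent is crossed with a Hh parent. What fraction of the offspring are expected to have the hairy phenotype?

Punnett square for Hh × Hh:
Offspring genotypes: 1 HH, 2 Hh, 1 hh
Total offspring: 4
Count with target: 3
Probability: 3/4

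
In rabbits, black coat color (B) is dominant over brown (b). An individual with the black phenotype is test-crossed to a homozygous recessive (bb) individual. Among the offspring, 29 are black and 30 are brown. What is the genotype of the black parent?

Test cross: ? × bb
Offspring: 29 black, 30 brown — approximately 1:1.
A 1:1 ratio in a test cross indicates the unknown parent is heterozygous (Bb).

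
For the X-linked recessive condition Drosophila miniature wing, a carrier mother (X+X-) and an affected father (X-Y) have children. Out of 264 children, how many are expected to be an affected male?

Cross: X+X- × X-Y
Offspring: 1 X+X-, 1 X+Y, 1 X-X-, 1 X-Y
Probability of an affected male: 1/4
Expected count = 1/4 × 264 = 66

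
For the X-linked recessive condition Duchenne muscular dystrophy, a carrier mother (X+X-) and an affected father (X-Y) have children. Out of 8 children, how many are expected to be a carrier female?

Cross: X+X- × X-Y
Offspring: 1 X+X-, 1 X+Y, 1 X-X-, 1 X-Y
Probability of a carrier female: 1/4
Expected count = 1/4 × 8 = 2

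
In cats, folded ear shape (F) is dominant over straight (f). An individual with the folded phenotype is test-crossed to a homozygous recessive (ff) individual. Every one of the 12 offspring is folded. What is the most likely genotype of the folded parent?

Test cross: ? × ff
All offspring are folded.
If the unknown parent were heterozygous (Ff), about half of 12 offspring would be straight; none are. The unknown parent is most likely homozygous dominant (FF).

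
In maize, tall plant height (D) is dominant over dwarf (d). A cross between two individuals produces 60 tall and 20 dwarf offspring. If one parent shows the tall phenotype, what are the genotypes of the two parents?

Observed offspring: 60 tall, 20 dwarf
The observed ratio simplifies to 3:1. Dwarf (dd) offspring appear, so each parent must contribute one d allele. The parent stated to show tall carries D, so it is Dd. The other parent is then either Dd or dd: Dd × dd would give a 1:1 split, whereas Dd × Dd gives 3:1 — matching the data. So both parents are heterozygous (Dd × Dd).
Parent genotypes: Dd × Dd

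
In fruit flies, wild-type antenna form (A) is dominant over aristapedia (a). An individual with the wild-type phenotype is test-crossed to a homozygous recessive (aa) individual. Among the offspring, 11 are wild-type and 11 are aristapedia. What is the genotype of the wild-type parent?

Test cross: ? × aa
Offspring: 11 wild-type, 11 aristapedia — approximately 1:1.
A 1:1 ratio in a test cross indicates the unknown parent is heterozygous (Aa).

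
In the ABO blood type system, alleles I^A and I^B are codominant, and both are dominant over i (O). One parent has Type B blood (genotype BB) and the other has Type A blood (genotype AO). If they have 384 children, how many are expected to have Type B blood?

Cross: BB × AO
Possible offspring genotypes: 2 AB, 2 BO
Blood type counts: 2 Type AB, 2 Type B
Probability of Type B: 2/4 = 1/2
Expected count = 1/2 × 384 = 192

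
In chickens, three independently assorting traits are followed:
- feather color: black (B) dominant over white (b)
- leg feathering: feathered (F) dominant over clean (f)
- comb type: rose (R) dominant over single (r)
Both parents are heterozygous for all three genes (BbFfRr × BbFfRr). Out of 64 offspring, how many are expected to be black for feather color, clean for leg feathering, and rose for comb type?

Trihybrid cross: BbFfRr × BbFfRr
Each trait segregates independently with a 3:1 phenotypic ratio, so each gene contributes 3/4 (dominant) or 1/4 (recessive).
Target: black (feather color), clean (leg feathering), rose (comb type)
Probability = product of independent per-trait probabilities
= 3/4 × 1/4 × 3/4 = 9/64
Expected count = 9/64 × 64 = 9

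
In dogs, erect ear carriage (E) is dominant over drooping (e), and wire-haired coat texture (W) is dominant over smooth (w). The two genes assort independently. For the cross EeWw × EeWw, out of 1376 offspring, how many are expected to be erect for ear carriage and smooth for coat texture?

Dihybrid cross EeWw × EeWw — consider each gene separately:
ear carriage: Ee × Ee → 1 EE, 2 Ee, 1 ee → 3 E_ : 1 ee (out of 4)
coat texture: Ww × Ww → 1 WW, 2 Ww, 1 ww → 3 W_ : 1 ww (out of 4)
Looking for: erect (E_) and smooth (ww)
P(erect) = 3/4, P(smooth) = 1/4
P(both) = 3/4 × 1/4 = 3/16
Expected count = 3/16 × 1376 = 258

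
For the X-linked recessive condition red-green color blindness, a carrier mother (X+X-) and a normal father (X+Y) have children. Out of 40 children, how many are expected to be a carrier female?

Cross: X+X- × X+Y
Offspring: 1 X+X+, 1 X+Y, 1 X+X-, 1 X-Y
Probability of a carrier female: 1/4
Expected count = 1/4 × 40 = 10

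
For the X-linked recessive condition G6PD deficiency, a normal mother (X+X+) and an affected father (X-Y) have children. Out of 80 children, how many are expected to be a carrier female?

Cross: X+X+ × X-Y
Offspring: 2 X+X-, 2 X+Y
Probability of a carrier female: 2/4 = 1/2
Expected count = 1/2 × 80 = 40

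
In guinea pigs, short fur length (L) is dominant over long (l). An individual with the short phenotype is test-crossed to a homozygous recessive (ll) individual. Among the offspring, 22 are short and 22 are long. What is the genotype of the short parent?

Test cross: ? × ll
Offspring: 22 short, 22 long — approximately 1:1.
A 1:1 ratio in a test cross indicates the unknown parent is heterozygous (Ll).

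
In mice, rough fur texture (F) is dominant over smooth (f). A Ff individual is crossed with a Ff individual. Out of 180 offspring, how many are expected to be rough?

Punnett square for Ff × Ff:
Offspring genotypes: 1 FF, 2 Ff, 1 ff
rough: 3, smooth: 1
rough: 3 out of 4 → fraction 3/4
Expected count = 3/4 × 180 = 135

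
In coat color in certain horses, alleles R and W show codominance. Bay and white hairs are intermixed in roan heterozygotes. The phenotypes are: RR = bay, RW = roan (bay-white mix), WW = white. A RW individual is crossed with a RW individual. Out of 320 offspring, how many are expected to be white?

Punnett square for RW × RW:
Offspring genotypes: 1 RR, 2 RW, 1 WW
Phenotype counts: 1 bay, 2 roan (bay-white mix), 1 white
white: 1 out of 4 → fraction 1/4
Expected count = 1/4 × 320 = 80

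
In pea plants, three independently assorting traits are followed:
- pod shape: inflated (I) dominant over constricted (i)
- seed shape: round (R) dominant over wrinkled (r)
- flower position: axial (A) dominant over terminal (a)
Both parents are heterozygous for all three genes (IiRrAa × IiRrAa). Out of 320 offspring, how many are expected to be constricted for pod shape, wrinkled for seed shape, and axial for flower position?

Trihybrid cross: IiRrAa × IiRrAa
Each trait segregates independently with a 3:1 phenotypic ratio, so each gene contributes 3/4 (dominant) or 1/4 (recessive).
Target: constricted (pod shape), wrinkled (seed shape), axial (flower position)
Probability = product of independent per-trait probabilities
= 1/4 × 1/4 × 3/4 = 3/64
Expected count = 3/64 × 320 = 15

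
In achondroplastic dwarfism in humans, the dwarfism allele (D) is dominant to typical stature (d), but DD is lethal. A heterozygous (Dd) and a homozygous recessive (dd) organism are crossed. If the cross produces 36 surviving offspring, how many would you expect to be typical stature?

Cross: Dd × dd
Punnett square offspring (before lethality): 2 Dd, 2 dd
No DD offspring are produced in this cross.
typical stature: 2 out of 4 → fraction 1/2
Expected count = 1/2 × 36 = 18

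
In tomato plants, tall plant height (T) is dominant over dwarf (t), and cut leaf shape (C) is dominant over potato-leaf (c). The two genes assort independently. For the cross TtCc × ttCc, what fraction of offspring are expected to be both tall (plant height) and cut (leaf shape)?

Dihybrid cross TtCc × ttCc — consider each gene separately:
plant height: Tt × tt → 2 Tt, 2 tt → 2 T_ : 2 tt (out of 4)
leaf shape: Cc × Cc → 1 CC, 2 Cc, 1 cc → 3 C_ : 1 cc (out of 4)
Looking for: tall (T_) and cut (C_)
P(tall) = 2/4, P(cut) = 3/4
P(both) = 2/4 × 3/4 = 6/16 = 3/8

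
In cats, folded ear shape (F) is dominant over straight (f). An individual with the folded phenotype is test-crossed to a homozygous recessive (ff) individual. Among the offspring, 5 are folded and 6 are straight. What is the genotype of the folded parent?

Test cross: ? × ff
Offspring: 5 folded, 6 straight — approximately 1:1.
A 1:1 ratio in a test cross indicates the unknown parent is heterozygous (Ff).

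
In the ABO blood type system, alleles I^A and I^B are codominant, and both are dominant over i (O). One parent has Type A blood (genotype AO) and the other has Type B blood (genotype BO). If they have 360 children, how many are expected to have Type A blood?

Cross: AO × BO
Possible offspring genotypes: 1 AB, 1 AO, 1 BO, 1 OO
Blood type counts: 1 Type AB, 1 Type A, 1 Type B, 1 Type O
Probability of Type A: 1/4
Expected count = 1/4 × 360 = 90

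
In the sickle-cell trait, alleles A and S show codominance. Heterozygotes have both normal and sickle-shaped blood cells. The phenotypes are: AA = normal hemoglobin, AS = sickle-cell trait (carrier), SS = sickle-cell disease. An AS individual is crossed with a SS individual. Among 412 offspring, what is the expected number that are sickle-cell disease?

Punnett square for AS × SS:
Offspring genotypes: 2 AS, 2 SS
Phenotype counts: 2 sickle-cell trait (carrier), 2 sickle-cell disease
sickle-cell disease: 2 out of 4 → fraction 1/2
Expected count = 1/2 × 412 = 206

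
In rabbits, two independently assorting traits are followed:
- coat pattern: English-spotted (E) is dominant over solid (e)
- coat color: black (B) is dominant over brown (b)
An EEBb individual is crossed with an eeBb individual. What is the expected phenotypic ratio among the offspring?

Dihybrid cross EEBb × eeBb — consider each gene separately:
coat pattern: EE × ee → 4 Ee → 4 E_ (out of 4)
coat color: Bb × Bb → 1 BB, 2 Bb, 1 bb → 3 B_ : 1 bb (out of 4)
Combine (counts out of 4 × 4 = 16): English-spotted/black (E_B_) = 4×3 = 12; English-spotted/brown (E_bb) = 4×1 = 4
Phenotype counts (out of 16): 12 English-spotted/black, 4 English-spotted/brown
Ratio: 3 English-spotted/black : 1 English-spotted/brown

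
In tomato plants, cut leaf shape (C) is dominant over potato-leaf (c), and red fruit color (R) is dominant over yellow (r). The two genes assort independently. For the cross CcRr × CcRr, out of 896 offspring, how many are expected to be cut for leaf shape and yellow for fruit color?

Dihybrid cross CcRr × CcRr — consider each gene separately:
leaf shape: Cc × Cc → 1 CC, 2 Cc, 1 cc → 3 C_ : 1 cc (out of 4)
fruit color: Rr × Rr → 1 RR, 2 Rr, 1 rr → 3 R_ : 1 rr (out of 4)
Looking for: cut (C_) and yellow (rr)
P(cut) = 3/4, P(yellow) = 1/4
P(both) = 3/4 × 1/4 = 3/16
Expected count = 3/16 × 896 = 168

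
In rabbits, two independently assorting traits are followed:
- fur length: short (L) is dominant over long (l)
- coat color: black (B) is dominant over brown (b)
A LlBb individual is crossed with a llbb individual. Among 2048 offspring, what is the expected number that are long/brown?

Dihybrid cross LlBb × llbb — consider each gene separately:
fur length: Ll × ll → 2 Ll, 2 ll → 2 L_ : 2 ll (out of 4)
coat color: Bb × bb → 2 Bb, 2 bb → 2 B_ : 2 bb (out of 4)
Combine (counts out of 4 × 4 = 16): short/black (L_B_) = 2×2 = 4; short/brown (L_bb) = 2×2 = 4; long/black (llB_) = 2×2 = 4; long/brown (llbb) = 2×2 = 4
Phenotype counts (out of 16): 4 short/black, 4 short/brown, 4 long/black, 4 long/brown
long/brown: 4 out of 16 → fraction 1/4
Expected count = 1/4 × 2048 = 512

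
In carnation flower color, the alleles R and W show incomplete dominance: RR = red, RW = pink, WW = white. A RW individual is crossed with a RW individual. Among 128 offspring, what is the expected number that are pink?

Punnett square for RW × RW:
Offspring genotypes: 1 RR, 2 RW, 1 WW
Phenotype counts: 1 red, 2 pink, 1 white
pink: 2 out of 4 → fraction 1/2
Expected count = 1/2 × 128 = 64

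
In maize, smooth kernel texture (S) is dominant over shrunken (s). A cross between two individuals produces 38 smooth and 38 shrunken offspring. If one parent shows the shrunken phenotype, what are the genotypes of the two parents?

Observed offspring: 38 smooth, 38 shrunken
The observed ratio simplifies to 1:1. One parent shows shrunken, so its genotype must be ss. A 1:1 offspring split requires the other parent to be heterozygous (Ss).
Parent genotypes: ss × Ss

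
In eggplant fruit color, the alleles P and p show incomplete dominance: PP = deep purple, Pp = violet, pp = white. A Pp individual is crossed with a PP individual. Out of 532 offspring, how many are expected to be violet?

Punnett square for Pp × PP:
Offspring genotypes: 2 PP, 2 Pp
Phenotype counts: 2 deep purple, 2 violet
violet: 2 out of 4 → fraction 1/2
Expected count = 1/2 × 532 = 266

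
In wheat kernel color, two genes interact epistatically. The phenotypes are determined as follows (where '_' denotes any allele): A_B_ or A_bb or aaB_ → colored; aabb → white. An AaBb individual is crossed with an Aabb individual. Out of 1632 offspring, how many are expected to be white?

Cross: AaBb × Aabb — consider each gene separately:
A gene: Aa × Aa → 1 AA, 2 Aa, 1 aa → 3 A_ : 1 aa (out of 4)
B gene: Bb × bb → 2 Bb, 2 bb → 2 B_ : 2 bb (out of 4)
Genotype classes (out of 4 × 4 = 16): A_B_ = 3×2 = 6; A_bb = 3×2 = 6; aaB_ = 1×2 = 2; aabb = 1×2 = 2
Apply the phenotype rules: A_B_ (6) + A_bb (6) + aaB_ (2) → colored; aabb (2) → white
Phenotype counts (out of 16): 14 colored, 2 white
white: 2 out of 16 → fraction 1/8
Expected count = 1/8 × 1632 = 204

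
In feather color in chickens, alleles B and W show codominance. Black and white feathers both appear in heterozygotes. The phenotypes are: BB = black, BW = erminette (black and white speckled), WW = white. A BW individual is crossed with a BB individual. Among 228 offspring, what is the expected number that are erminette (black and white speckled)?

Punnett square for BW × BB:
Offspring genotypes: 2 BB, 2 BW
Phenotype counts: 2 black, 2 erminette (black and white speckled)
erminette (black and white speckled): 2 out of 4 → fraction 1/2
Expected count = 1/2 × 228 = 114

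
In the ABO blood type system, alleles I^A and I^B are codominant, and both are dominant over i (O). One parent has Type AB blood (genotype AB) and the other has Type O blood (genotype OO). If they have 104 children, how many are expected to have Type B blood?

Cross: AB × OO
Possible offspring genotypes: 2 AO, 2 BO
Blood type counts: 2 Type A, 2 Type B
Probability of Type B: 2/4 = 1/2
Expected count = 1/2 × 104 = 52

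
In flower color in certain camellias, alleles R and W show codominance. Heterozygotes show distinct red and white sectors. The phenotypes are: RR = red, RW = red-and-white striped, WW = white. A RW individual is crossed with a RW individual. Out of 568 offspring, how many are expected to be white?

Punnett square for RW × RW:
Offspring genotypes: 1 RR, 2 RW, 1 WW
Phenotype counts: 1 red, 2 red-and-white striped, 1 white
white: 1 out of 4 → fraction 1/4
Expected count = 1/4 × 568 = 142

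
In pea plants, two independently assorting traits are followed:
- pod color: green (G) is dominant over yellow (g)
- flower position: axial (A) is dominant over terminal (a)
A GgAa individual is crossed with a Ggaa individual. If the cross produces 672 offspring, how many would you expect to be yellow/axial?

Dihybrid cross GgAa × Ggaa — consider each gene separately:
pod color: Gg × Gg → 1 GG, 2 Gg, 1 gg → 3 G_ : 1 gg (out of 4)
flower position: Aa × aa → 2 Aa, 2 aa → 2 A_ : 2 aa (out of 4)
Combine (counts out of 4 × 4 = 16): green/axial (G_A_) = 3×2 = 6; green/terminal (G_aa) = 3×2 = 6; yellow/axial (ggA_) = 1×2 = 2; yellow/terminal (ggaa) = 1×2 = 2
Phenotype counts (out of 16): 6 green/axial, 6 green/terminal, 2 yellow/axial, 2 yellow/terminal
yellow/axial: 2 out of 16 → fraction 1/8
Expected count = 1/8 × 672 = 84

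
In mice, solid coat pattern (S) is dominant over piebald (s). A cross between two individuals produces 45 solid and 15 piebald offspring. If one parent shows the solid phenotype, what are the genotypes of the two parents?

Observed offspring: 45 solid, 15 piebald
The observed ratio simplifies to 3:1. Piebald (ss) offspring appear, so each parent must contribute one s allele. The parent stated to show solid carries S, so it is Ss. The other parent is then either Ss or ss: Ss × ss would give a 1:1 split, whereas Ss × Ss gives 3:1 — matching the data. So both parents are heterozygous (Ss × Ss).
Parent genotypes: Ss × Ss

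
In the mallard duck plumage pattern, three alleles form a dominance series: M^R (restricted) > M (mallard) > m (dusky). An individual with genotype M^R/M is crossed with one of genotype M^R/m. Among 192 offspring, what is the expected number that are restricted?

Cross: M^R/M × M^R/m
Allele dominance: M^R > M > m
Offspring genotypes: 1 M^R/M^R, 1 M^R/m, 1 M^R/M, 1 M/m
Phenotype counts: 3 restricted, 1 mallard
restricted: 3 out of 4 → fraction 3/4
Expected count = 3/4 × 192 = 144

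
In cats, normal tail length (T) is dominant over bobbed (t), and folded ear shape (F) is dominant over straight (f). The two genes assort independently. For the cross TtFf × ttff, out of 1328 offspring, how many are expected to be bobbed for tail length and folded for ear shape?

Dihybrid cross TtFf × ttff — consider each gene separately:
tail length: Tt × tt → 2 Tt, 2 tt → 2 T_ : 2 tt (out of 4)
ear shape: Ff × ff → 2 Ff, 2 ff → 2 F_ : 2 ff (out of 4)
Looking for: bobbed (tt) and folded (F_)
P(bobbed) = 2/4, P(folded) = 2/4
P(both) = 2/4 × 2/4 = 4/16 = 1/4
Expected count = 1/4 × 1328 = 332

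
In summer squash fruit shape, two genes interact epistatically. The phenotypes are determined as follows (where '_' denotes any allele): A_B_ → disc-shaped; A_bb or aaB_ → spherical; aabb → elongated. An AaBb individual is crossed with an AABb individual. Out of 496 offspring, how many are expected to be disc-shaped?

Cross: AaBb × AABb — consider each gene separately:
A gene: Aa × AA → 2 AA, 2 Aa → 4 A_ (out of 4)
B gene: Bb × Bb → 1 BB, 2 Bb, 1 bb → 3 B_ : 1 bb (out of 4)
Genotype classes (out of 4 × 4 = 16): A_B_ = 4×3 = 12; A_bb = 4×1 = 4
Apply the phenotype rules: A_B_ (12) → disc-shaped; A_bb (4) → spherical
Phenotype counts (out of 16): 12 disc-shaped, 4 spherical
disc-shaped: 12 out of 16 → fraction 3/4
Expected count = 3/4 × 496 = 372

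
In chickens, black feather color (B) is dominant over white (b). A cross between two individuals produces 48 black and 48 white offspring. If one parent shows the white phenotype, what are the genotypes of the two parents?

Observed offspring: 48 black, 48 white
The observed ratio simplifies to 1:1. One parent shows white, so its genotype must be bb. A 1:1 offspring split requires the other parent to be heterozygous (Bb).
Parent genotypes: bb × Bb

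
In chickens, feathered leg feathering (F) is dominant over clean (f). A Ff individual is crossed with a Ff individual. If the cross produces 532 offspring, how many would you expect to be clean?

Punnett square for Ff × Ff:
Offspring genotypes: 1 FF, 2 Ff, 1 ff
feathered: 3, clean: 1
clean: 1 out of 4 → fraction 1/4
Expected count = 1/4 × 532 = 133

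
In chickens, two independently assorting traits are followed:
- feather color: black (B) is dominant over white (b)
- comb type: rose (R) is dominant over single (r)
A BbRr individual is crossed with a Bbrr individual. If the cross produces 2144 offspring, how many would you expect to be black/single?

Dihybrid cross BbRr × Bbrr — consider each gene separately:
feather color: Bb × Bb → 1 BB, 2 Bb, 1 bb → 3 B_ : 1 bb (out of 4)
comb type: Rr × rr → 2 Rr, 2 rr → 2 R_ : 2 rr (out of 4)
Combine (counts out of 4 × 4 = 16): black/rose (B_R_) = 3×2 = 6; black/single (B_rr) = 3×2 = 6; white/rose (bbR_) = 1×2 = 2; white/single (bbrr) = 1×2 = 2
Phenotype counts (out of 16): 6 black/rose, 6 black/single, 2 white/rose, 2 white/single
black/single: 6 out of 16 → fraction 3/8
Expected count = 3/8 × 2144 = 804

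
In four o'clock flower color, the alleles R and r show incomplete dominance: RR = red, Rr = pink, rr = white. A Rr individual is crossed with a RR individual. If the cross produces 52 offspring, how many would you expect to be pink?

Punnett square for Rr × RR:
Offspring genotypes: 2 RR, 2 Rr
Phenotype counts: 2 red, 2 pink
pink: 2 out of 4 → fraction 1/2
Expected count = 1/2 × 52 = 26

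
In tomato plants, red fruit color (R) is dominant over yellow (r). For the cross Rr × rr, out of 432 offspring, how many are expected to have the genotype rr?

Punnett square for Rr × rr:
Offspring genotypes: 2 Rr, 2 rr
Total offspring: 4
Count with target: 2
Probability: 2/4 = 1/2
Expected count = 1/2 × 432 = 216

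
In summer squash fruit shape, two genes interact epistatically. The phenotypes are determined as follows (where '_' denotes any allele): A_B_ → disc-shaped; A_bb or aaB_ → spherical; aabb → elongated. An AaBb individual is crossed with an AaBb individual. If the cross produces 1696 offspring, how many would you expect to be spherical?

Cross: AaBb × AaBb — consider each gene separately:
A gene: Aa × Aa → 1 AA, 2 Aa, 1 aa → 3 A_ : 1 aa (out of 4)
B gene: Bb × Bb → 1 BB, 2 Bb, 1 bb → 3 B_ : 1 bb (out of 4)
Genotype classes (out of 4 × 4 = 16): A_B_ = 3×3 = 9; A_bb = 3×1 = 3; aaB_ = 1×3 = 3; aabb = 1×1 = 1
Apply the phenotype rules: A_B_ (9) → disc-shaped; A_bb (3) + aaB_ (3) → spherical; aabb (1) → elongated
Phenotype counts (out of 16): 9 disc-shaped, 6 spherical, 1 elongated
spherical: 6 out of 16 → fraction 3/8
Expected count = 3/8 × 1696 = 636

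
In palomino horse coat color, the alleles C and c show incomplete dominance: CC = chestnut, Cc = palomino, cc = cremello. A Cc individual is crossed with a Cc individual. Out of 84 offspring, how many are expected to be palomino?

Punnett square for Cc × Cc:
Offspring genotypes: 1 CC, 2 Cc, 1 cc
Phenotype counts: 1 chestnut, 2 palomino, 1 cremello
palomino: 2 out of 4 → fraction 1/2
Expected count = 1/2 × 84 = 42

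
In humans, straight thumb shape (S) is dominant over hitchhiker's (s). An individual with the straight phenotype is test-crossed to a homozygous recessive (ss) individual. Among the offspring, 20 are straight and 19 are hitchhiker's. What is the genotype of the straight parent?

Test cross: ? × ss
Offspring: 20 straight, 19 hitchhiker's — approximately 1:1.
A 1:1 ratio in a test cross indicates the unknown parent is heterozygous (Ss).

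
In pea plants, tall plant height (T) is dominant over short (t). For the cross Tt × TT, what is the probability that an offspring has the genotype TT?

Punnett square for Tt × TT:
Offspring genotypes: 2 TT, 2 Tt
Total offspring: 4
Count with target: 2
Probability: 2/4 = 1/2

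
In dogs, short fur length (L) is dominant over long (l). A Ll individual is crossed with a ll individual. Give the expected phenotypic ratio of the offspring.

Punnett square for Ll × ll:
Offspring genotypes: 2 Ll, 2 ll
short: 2, long: 2
Ratio: 1:1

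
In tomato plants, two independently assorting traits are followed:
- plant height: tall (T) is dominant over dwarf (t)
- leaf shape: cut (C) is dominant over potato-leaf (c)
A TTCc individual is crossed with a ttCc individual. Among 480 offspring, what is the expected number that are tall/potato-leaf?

Dihybrid cross TTCc × ttCc — consider each gene separately:
plant height: TT × tt → 4 Tt → 4 T_ (out of 4)
leaf shape: Cc × Cc → 1 CC, 2 Cc, 1 cc → 3 C_ : 1 cc (out of 4)
Combine (counts out of 4 × 4 = 16): tall/cut (T_C_) = 4×3 = 12; tall/potato-leaf (T_cc) = 4×1 = 4
Phenotype counts (out of 16): 12 tall/cut, 4 tall/potato-leaf
tall/potato-leaf: 4 out of 16 → fraction 1/4
Expected count = 1/4 × 480 = 120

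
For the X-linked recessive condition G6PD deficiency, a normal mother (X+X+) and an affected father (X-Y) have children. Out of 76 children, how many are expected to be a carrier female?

Cross: X+X+ × X-Y
Offspring: 2 X+X-, 2 X+Y
Probability of a carrier female: 2/4 = 1/2
Expected count = 1/2 × 76 = 38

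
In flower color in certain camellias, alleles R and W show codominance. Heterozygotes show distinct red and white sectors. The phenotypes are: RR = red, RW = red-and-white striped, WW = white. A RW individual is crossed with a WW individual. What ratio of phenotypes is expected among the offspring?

Punnett square for RW × WW:
Offspring genotypes: 2 RW, 2 WW
Phenotype counts: 2 red-and-white striped, 2 white
Ratio: 1 red-and-white striped : 1 white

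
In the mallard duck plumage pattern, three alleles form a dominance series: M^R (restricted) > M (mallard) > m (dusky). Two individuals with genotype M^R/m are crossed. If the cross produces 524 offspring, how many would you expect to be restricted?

Cross: M^R/m × M^R/m
Allele dominance: M^R > M > m
Offspring genotypes: 1 M^R/M^R, 2 M^R/m, 1 m/m
Phenotype counts: 3 restricted, 1 dusky
restricted: 3 out of 4 → fraction 3/4
Expected count = 3/4 × 524 = 393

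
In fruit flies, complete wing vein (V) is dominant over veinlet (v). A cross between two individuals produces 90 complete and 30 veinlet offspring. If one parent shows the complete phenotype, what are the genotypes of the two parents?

Observed offspring: 90 complete, 30 veinlet
The observed ratio simplifies to 3:1. Veinlet (vv) offspring appear, so each parent must contribute one v allele. The parent stated to show complete carries V, so it is Vv. The other parent is then either Vv or vv: Vv × vv would give a 1:1 split, whereas Vv × Vv gives 3:1 — matching the data. So both parents are heterozygous (Vv × Vv).
Parent genotypes: Vv × Vv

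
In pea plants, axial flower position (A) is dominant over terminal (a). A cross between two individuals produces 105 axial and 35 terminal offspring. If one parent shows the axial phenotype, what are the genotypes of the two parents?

Observed offspring: 105 axial, 35 terminal
The observed ratio simplifies to 3:1. Terminal (aa) offspring appear, so each parent must contribute one a allele. The parent stated to show axial carries A, so it is Aa. The other parent is then either Aa or aa: Aa × aa would give a 1:1 split, whereas Aa × Aa gives 3:1 — matching the data. So both parents are heterozygous (Aa × Aa).
Parent genotypes: Aa × Aa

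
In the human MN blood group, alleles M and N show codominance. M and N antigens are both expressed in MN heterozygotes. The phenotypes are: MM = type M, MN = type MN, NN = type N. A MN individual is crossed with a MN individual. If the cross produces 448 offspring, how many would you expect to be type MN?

Punnett square for MN × MN:
Offspring genotypes: 1 MM, 2 MN, 1 NN
Phenotype counts: 1 type M, 2 type MN, 1 type N
type MN: 2 out of 4 → fraction 1/2
Expected count = 1/2 × 448 = 224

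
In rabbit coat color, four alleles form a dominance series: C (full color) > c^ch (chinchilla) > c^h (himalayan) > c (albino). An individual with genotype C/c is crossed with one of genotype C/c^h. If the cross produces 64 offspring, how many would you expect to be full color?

Cross: C/c × C/c^h
Allele dominance: C > c^ch > c^h > c
Offspring genotypes: 1 C/C, 1 C/c^h, 1 C/c, 1 c^h/c
Phenotype counts: 3 full color, 1 himalayan
full color: 3 out of 4 → fraction 3/4
Expected count = 3/4 × 64 = 48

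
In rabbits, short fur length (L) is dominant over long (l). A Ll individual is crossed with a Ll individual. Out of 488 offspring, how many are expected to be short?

Punnett square for Ll × Ll:
Offspring genotypes: 1 LL, 2 Ll, 1 ll
short: 3, long: 1
short: 3 out of 4 → fraction 3/4
Expected count = 3/4 × 488 = 366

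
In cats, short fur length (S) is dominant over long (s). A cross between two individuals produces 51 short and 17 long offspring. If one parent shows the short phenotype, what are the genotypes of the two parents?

Observed offspring: 51 short, 17 long
The observed ratio simplifies to 3:1. Long (ss) offspring appear, so each parent must contribute one s allele. The parent stated to show short carries S, so it is Ss. The other parent is then either Ss or ss: Ss × ss would give a 1:1 split, whereas Ss × Ss gives 3:1 — matching the data. So both parents are heterozygous (Ss × Ss).
Parent genotypes: Ss × Ss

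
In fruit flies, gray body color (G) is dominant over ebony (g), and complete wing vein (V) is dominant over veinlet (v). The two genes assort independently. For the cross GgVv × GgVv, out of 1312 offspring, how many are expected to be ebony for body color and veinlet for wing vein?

Dihybrid cross GgVv × GgVv — consider each gene separately:
body color: Gg × Gg → 1 GG, 2 Gg, 1 gg → 3 G_ : 1 gg (out of 4)
wing vein: Vv × Vv → 1 VV, 2 Vv, 1 vv → 3 V_ : 1 vv (out of 4)
Looking for: ebony (gg) and veinlet (vv)
P(ebony) = 1/4, P(veinlet) = 1/4
P(both) = 1/4 × 1/4 = 1/16
Expected count = 1/16 × 1312 = 82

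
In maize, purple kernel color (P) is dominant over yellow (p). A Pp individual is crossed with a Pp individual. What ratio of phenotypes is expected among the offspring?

Punnett square for Pp × Pp:
Offspring genotypes: 1 PP, 2 Pp, 1 pp
purple: 3, yellow: 1
Ratio: 3:1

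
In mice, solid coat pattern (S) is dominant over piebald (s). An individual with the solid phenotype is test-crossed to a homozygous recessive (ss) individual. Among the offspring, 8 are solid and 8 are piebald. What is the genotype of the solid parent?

Test cross: ? × ss
Offspring: 8 solid, 8 piebald — approximately 1:1.
A 1:1 ratio in a test cross indicates the unknown parent is heterozygous (Ss).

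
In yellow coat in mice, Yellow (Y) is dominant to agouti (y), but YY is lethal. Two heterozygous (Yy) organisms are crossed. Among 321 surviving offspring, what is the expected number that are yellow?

Cross: Yy × Yy
Punnett square offspring (before lethality): 1 YY, 2 Yy, 1 yy
The YY genotype is lethal (embryos die); surviving offspring: 2 Yy, 1 yy
yellow: 2 out of 3 → fraction 2/3
Expected count = 2/3 × 321 = 214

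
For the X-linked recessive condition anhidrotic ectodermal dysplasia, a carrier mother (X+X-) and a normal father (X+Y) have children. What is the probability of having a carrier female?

Cross: X+X- × X+Y
Offspring: 1 X+X+, 1 X+Y, 1 X+X-, 1 X-Y
Probability of a carrier female: 1/4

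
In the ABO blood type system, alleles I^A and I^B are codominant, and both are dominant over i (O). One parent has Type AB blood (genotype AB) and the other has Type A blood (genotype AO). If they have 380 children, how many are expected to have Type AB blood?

Cross: AB × AO
Possible offspring genotypes: 1 AA, 1 AO, 1 AB, 1 BO
Blood type counts: 2 Type A, 1 Type AB, 1 Type B
Probability of Type AB: 1/4
Expected count = 1/4 × 380 = 95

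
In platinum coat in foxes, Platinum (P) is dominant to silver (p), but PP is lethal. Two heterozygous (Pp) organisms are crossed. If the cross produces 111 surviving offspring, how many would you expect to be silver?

Cross: Pp × Pp
Punnett square offspring (before lethality): 1 PP, 2 Pp, 1 pp
The PP genotype is lethal (embryos die); surviving offspring: 2 Pp, 1 pp
silver: 1 out of 3 → fraction 1/3
Expected count = 1/3 × 111 = 37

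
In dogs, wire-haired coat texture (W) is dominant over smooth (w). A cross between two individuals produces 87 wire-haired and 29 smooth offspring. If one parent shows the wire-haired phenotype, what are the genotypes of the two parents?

Observed offspring: 87 wire-haired, 29 smooth
The observed ratio simplifies to 3:1. Smooth (ww) offspring appear, so each parent must contribute one w allele. The parent stated to show wire-haired carries W, so it is Ww. The other parent is then either Ww or ww: Ww × ww would give a 1:1 split, whereas Ww × Ww gives 3:1 — matching the data. So both parents are heterozygous (Ww × Ww).
Parent genotypes: Ww × Ww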